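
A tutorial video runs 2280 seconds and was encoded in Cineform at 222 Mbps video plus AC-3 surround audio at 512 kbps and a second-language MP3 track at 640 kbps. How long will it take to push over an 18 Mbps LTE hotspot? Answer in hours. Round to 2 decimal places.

Audio total: 512 + 640 = 1152 kbps = 1.152 Mbps.
Total bitrate: 223.152 Mbps.
File: 223.152 Mbps × 2280 s = 508786.6 Mb.
At 18 Mbps: 508786.6 / 18 = 28265.9 s ≈ 7.85 hours.

7.85 hours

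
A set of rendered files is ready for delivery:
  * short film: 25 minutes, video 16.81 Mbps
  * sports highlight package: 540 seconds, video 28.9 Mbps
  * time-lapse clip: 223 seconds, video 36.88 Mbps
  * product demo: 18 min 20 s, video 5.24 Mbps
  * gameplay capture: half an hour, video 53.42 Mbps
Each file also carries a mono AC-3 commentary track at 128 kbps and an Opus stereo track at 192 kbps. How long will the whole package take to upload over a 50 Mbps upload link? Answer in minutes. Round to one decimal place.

50.9 minutes

Audio total: 128 + 192 = 320 kbps = 0.320 Mbps.
short film: 17.130 Mbps × 1500 s = 25695.0 Mb
sports highlight package: 29.220 Mbps × 540 s = 15778.8 Mb
time-lapse clip: 37.200 Mbps × 223 s = 8295.6 Mb
product demo: 5.560 Mbps × 1100 s = 6116.0 Mb
gameplay capture: 53.740 Mbps × 1800 s = 96732.0 Mb
Total: 152617.4 Mb = 19077.2 MB.
At 50 Mbps: 152617.4 / 50 = 3052 s ≈ 50.9 minutes.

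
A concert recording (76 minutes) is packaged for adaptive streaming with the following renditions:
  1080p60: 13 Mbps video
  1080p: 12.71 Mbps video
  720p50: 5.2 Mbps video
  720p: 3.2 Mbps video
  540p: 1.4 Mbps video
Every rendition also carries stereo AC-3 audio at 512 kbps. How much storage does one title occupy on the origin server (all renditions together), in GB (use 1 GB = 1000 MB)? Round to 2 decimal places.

21.70 GB

76 min = 4560 s
Audio: 512 kbps = 0.512 Mbps.
Sum of rendition bitrates: (13+0.512) + (12.71+0.512) + (5.2+0.512) + (3.2+0.512) + (1.4+0.512) = 38.070 Mbps.
× 4560 s = 173,599 Mb = 21,700 MB = 21.70 GB.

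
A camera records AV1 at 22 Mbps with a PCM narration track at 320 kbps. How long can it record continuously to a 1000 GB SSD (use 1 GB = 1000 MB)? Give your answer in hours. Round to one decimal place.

99.6 hours

Audio: 320 kbps = 0.320 Mbps.
Total bitrate: 22 + 0.320 = 22.320 Mbps.
Capacity: 1000 GB = 8,000,000 Mb.
Recording time: 8,000,000 / 22.320 = 358,423 s ≈ 99.6 hours.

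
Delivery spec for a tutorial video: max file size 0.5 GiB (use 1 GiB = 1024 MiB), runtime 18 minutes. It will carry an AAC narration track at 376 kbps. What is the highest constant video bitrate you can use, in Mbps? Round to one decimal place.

Budget: 0.5 GiB = 4295.0 Mb.
18 min = 1080 s
Total bitrate budget: 4295.0 Mb / 1080 s = 3.977 Mbps.
Audio: 376 kbps = 0.376 Mbps.
Video: 3.977 − 0.376 = 3.601 Mbps.

3.6 Mbps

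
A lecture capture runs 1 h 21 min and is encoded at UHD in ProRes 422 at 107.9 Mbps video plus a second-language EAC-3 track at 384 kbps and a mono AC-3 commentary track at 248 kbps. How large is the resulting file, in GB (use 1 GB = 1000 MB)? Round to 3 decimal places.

65.933 GB

1 h 21 min = 81 min = 4860 s
Audio total: 384 + 248 = 632 kbps = 0.632 Mbps.
Total bitrate: 107.9 + 0.632 = 108.532 Mbps.
Stream data: 108.532 Mbps × 4860 s = 527465.5 Mb.
527,466 Mb ÷ 8 = 65,933 MB → 65.93 GB.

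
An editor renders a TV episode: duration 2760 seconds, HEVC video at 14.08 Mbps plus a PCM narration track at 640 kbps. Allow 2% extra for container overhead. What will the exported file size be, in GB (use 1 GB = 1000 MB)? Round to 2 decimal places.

5.18 GB

Audio: 640 kbps = 0.640 Mbps.
Total bitrate: 14.08 + 0.640 = 14.720 Mbps.
Stream data: 14.720 Mbps × 2760 s = 40627.2 Mb.
With 2% container overhead: ×1.02.
41,440 Mb ÷ 8 = 5,180 MB → 5.180 GB.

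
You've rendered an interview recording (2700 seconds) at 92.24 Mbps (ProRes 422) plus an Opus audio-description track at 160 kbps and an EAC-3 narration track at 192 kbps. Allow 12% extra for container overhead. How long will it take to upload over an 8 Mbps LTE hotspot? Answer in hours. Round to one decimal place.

Audio total: 160 + 192 = 352 kbps = 0.352 Mbps.
Total bitrate: 92.592 Mbps.
File: 92.592 Mbps × 2700 s = 249998.4 Mb.
With 12% container overhead: ×1.12. → 279998.2 Mb.
At 8 Mbps: 279998.2 / 8 = 34999.8 s ≈ 9.72 hours.

9.7 hours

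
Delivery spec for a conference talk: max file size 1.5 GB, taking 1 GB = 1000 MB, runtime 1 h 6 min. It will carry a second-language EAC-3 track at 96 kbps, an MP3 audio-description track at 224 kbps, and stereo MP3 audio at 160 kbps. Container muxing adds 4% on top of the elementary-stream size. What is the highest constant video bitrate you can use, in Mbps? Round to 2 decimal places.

2.43 Mbps

Budget: 1.5 GB = 12000.0 Mb.
Stream payload after overhead: 12000.0 / 1.04 = 11538.5 Mb.
1 h 6 min = 66 min = 3960 s
Total bitrate budget: 11538.5 Mb / 3960 s = 2.914 Mbps.
Audio total: 96 + 224 + 160 = 480 kbps = 0.480 Mbps.
Video: 2.914 − 0.480 = 2.434 Mbps.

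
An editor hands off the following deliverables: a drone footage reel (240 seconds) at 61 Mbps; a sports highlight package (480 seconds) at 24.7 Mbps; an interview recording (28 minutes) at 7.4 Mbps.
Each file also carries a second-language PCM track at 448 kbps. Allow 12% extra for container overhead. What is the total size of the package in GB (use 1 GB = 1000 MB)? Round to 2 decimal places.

Audio: 448 kbps = 0.448 Mbps.
drone footage reel: 61.448 Mbps × 240 s × 1.12 = 16517.2 Mb
sports highlight package: 25.148 Mbps × 480 s × 1.12 = 13519.6 Mb
interview recording: 7.848 Mbps × 1680 s × 1.12 = 14766.8 Mb
Total: 44803.6 Mb = 5600.4 MB.
= 5.600 GB.

5.60 GB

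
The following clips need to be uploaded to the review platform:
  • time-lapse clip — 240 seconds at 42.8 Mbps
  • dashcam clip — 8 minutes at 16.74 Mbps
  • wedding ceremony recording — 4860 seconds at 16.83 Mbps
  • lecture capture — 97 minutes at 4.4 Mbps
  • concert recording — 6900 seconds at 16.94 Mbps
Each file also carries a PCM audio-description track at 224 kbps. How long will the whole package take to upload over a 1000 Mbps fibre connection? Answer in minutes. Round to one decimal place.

Audio: 224 kbps = 0.224 Mbps.
time-lapse clip: 43.024 Mbps × 240 s = 10325.8 Mb
dashcam clip: 16.964 Mbps × 480 s = 8142.7 Mb
wedding ceremony recording: 17.054 Mbps × 4860 s = 82882.4 Mb
lecture capture: 4.624 Mbps × 5820 s = 26911.7 Mb
concert recording: 17.164 Mbps × 6900 s = 118431.6 Mb
Total: 246694.2 Mb = 30836.8 MB.
At 1000 Mbps: 246694.2 / 1000 = 247 s ≈ 4.11 minutes.

4.1 minutes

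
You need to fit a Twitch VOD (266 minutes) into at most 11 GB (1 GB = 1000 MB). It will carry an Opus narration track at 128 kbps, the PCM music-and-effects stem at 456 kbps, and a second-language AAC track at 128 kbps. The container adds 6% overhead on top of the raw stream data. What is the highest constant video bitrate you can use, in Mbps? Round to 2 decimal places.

4.49 Mbps

Budget: 11 GB = 88000.0 Mb.
Stream payload after overhead: 88000.0 / 1.06 = 83018.9 Mb.
266 min = 15960 s
Total bitrate budget: 83018.9 Mb / 15960 s = 5.202 Mbps.
Audio total: 128 + 456 + 128 = 712 kbps = 0.712 Mbps.
Video: 5.202 − 0.712 = 4.490 Mbps.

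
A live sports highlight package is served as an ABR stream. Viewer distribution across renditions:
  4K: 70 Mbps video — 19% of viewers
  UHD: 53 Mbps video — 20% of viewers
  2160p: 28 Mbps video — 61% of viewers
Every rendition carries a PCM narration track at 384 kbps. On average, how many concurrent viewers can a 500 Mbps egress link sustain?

12

Audio: 384 kbps = 0.384 Mbps.
Average per-viewer bitrate: 0.19×70.384 + 0.20×53.384 + 0.61×28.384 = 41.364 Mbps.
500 Mbps = 500.0 Mbps; 500.0 / 41.364 = 12.09 → 12.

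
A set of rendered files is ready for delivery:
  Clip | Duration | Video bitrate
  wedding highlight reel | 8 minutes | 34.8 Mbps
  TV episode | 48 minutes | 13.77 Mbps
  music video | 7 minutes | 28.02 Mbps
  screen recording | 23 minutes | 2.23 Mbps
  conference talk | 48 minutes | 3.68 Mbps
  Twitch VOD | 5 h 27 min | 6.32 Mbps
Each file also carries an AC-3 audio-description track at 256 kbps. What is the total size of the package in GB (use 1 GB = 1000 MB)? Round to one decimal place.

26.6 GB

Audio: 256 kbps = 0.256 Mbps.
wedding highlight reel: 35.056 Mbps × 480 s = 16826.9 Mb
TV episode: 14.026 Mbps × 2880 s = 40394.9 Mb
music video: 28.276 Mbps × 420 s = 11875.9 Mb
screen recording: 2.486 Mbps × 1380 s = 3430.7 Mb
conference talk: 3.936 Mbps × 2880 s = 11335.7 Mb
Twitch VOD: 6.576 Mbps × 19620 s = 129021.1 Mb
Total: 212885.2 Mb = 26610.6 MB.
= 26.61 GB.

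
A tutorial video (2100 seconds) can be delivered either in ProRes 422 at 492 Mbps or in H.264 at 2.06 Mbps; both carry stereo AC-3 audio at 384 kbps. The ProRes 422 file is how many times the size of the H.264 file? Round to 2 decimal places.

Audio: 384 kbps = 0.384 Mbps.
ProRes 422: 492.384 Mbps × 2100 s = 1034006.4 Mb = 129.251 GB.
H.264: 2.444 Mbps × 2100 s = 5132.4 Mb = 0.642 GB.
Ratio: 129.251 / 0.642 = 201.466.

201.47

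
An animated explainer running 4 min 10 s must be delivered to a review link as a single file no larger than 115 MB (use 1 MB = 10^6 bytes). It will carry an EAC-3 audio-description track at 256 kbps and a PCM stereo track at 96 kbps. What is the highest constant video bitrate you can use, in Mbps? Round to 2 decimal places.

3.33 Mbps

Budget: 115 MB = 920.0 Mb.
4 min 10 s = 250 s
Total bitrate budget: 920.0 Mb / 250 s = 3.680 Mbps.
Audio total: 256 + 96 = 352 kbps = 0.352 Mbps.
Video: 3.680 − 0.352 = 3.328 Mbps.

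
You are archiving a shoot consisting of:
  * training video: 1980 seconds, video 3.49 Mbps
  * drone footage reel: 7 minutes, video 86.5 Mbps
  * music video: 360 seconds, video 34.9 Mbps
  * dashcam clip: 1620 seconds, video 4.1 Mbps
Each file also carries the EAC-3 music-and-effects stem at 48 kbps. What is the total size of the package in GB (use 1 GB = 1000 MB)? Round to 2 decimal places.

Audio: 48 kbps = 0.048 Mbps.
training video: 3.538 Mbps × 1980 s = 7005.2 Mb
drone footage reel: 86.548 Mbps × 420 s = 36350.2 Mb
music video: 34.948 Mbps × 360 s = 12581.3 Mb
dashcam clip: 4.148 Mbps × 1620 s = 6719.8 Mb
Total: 62656.4 Mb = 7832.1 MB.
= 7.832 GB.

7.83 GB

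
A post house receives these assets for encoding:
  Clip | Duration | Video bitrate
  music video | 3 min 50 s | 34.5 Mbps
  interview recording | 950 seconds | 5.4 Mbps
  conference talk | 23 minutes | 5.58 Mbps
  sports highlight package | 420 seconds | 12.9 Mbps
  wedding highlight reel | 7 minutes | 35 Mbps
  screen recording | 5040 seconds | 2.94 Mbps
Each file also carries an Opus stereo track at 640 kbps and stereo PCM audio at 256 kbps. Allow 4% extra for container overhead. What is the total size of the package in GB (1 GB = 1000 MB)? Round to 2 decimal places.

8.22 GB

Audio total: 640 + 256 = 896 kbps = 0.896 Mbps.
music video: 35.396 Mbps × 230 s × 1.04 = 8466.7 Mb
interview recording: 6.296 Mbps × 950 s × 1.04 = 6220.4 Mb
conference talk: 6.476 Mbps × 1380 s × 1.04 = 9294.4 Mb
sports highlight package: 13.796 Mbps × 420 s × 1.04 = 6026.1 Mb
wedding highlight reel: 35.896 Mbps × 420 s × 1.04 = 15679.4 Mb
screen recording: 3.836 Mbps × 5040 s × 1.04 = 20106.8 Mb
Total: 65793.8 Mb = 8224.2 MB.
= 8.224 GB.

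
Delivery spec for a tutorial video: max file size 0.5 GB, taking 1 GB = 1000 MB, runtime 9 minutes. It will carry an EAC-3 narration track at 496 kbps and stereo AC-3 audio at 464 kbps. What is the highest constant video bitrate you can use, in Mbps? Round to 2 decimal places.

6.45 Mbps

Budget: 0.5 GB = 4000.0 Mb.
9 min = 540 s
Total bitrate budget: 4000.0 Mb / 540 s = 7.407 Mbps.
Audio total: 496 + 464 = 960 kbps = 0.960 Mbps.
Video: 7.407 − 0.960 = 6.447 Mbps.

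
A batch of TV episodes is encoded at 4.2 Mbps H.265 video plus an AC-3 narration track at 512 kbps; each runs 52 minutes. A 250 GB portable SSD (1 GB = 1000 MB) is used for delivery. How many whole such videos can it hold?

52 min = 3120 s
Audio: 512 kbps = 0.512 Mbps.
Total bitrate: 4.712 Mbps.
Per item: 4.712 Mbps × 3120 s = 14,701 Mb = 1,838 MB.
Capacity: 250 GB = 2,000,000 Mb; 136.04 items → 136 complete.

136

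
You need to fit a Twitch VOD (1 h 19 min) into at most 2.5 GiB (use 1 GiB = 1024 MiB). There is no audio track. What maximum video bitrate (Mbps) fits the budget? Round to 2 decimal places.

Budget: 2.5 GiB = 21474.8 Mb.
1 h 19 min = 79 min = 4740 s
Total bitrate budget: 21474.8 Mb / 4740 s = 4.531 Mbps.

4.53 Mbps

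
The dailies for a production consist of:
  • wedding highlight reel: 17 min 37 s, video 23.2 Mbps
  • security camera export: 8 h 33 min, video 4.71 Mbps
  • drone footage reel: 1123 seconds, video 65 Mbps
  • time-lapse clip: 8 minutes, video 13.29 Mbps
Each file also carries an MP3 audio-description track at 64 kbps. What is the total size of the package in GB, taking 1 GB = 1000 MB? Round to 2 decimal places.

Audio: 64 kbps = 0.064 Mbps.
wedding highlight reel: 23.264 Mbps × 1057 s = 24590.0 Mb
security camera export: 4.774 Mbps × 30780 s = 146943.7 Mb
drone footage reel: 65.064 Mbps × 1123 s = 73066.9 Mb
time-lapse clip: 13.354 Mbps × 480 s = 6409.9 Mb
Total: 251010.6 Mb = 31376.3 MB.
= 31.38 GB.

31.38 GB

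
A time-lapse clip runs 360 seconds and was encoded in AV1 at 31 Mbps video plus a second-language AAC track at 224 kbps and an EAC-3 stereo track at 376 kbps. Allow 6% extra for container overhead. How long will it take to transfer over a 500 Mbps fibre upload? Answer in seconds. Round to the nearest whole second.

Audio total: 224 + 376 = 600 kbps = 0.600 Mbps.
Total bitrate: 31.600 Mbps.
File: 31.600 Mbps × 360 s = 11376.0 Mb.
With 6% container overhead: ×1.06. → 12058.6 Mb.
At 500 Mbps: 12058.6 / 500 = 24.1 s ≈ 24.1 seconds.

24 seconds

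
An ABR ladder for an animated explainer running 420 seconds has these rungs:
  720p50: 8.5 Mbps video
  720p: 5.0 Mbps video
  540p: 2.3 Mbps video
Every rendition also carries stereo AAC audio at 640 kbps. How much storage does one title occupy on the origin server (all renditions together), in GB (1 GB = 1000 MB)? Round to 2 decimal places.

0.93 GB

Audio: 640 kbps = 0.640 Mbps.
Sum of rendition bitrates: (8.5+0.640) + (5.0+0.640) + (2.3+0.640) = 17.720 Mbps.
× 420 s = 7,442 Mb = 930.3 MB = 0.9303 GB.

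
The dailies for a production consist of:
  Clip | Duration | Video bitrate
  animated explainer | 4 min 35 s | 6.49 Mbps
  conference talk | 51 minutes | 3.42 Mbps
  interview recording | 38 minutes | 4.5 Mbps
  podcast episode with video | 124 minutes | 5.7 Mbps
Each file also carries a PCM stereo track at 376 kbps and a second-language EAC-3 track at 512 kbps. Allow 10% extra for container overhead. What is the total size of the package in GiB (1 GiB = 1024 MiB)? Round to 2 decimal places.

Audio total: 376 + 512 = 888 kbps = 0.888 Mbps.
animated explainer: 7.378 Mbps × 275 s × 1.10 = 2231.8 Mb
conference talk: 4.308 Mbps × 3060 s × 1.10 = 14500.7 Mb
interview recording: 5.388 Mbps × 2280 s × 1.10 = 13513.1 Mb
podcast episode with video: 6.588 Mbps × 7440 s × 1.10 = 53916.2 Mb
Total: 84161.9 Mb = 10520.2 MB.
= 9.798 GiB.

9.80 GiB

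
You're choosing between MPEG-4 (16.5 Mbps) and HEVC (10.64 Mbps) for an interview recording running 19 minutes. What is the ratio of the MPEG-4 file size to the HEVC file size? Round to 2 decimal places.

1.55

19 min = 1140 s
MPEG-4: 16.500 Mbps × 1140 s = 18810.0 Mb = 2.351 GB.
HEVC: 10.640 Mbps × 1140 s = 12129.6 Mb = 1.516 GB.
Ratio: 2.351 / 1.516 = 1.551.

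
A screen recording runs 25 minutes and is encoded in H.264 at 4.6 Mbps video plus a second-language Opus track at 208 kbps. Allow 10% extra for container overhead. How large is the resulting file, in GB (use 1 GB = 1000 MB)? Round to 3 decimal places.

25 min = 1500 s
Audio: 208 kbps = 0.208 Mbps.
Total bitrate: 4.6 + 0.208 = 4.808 Mbps.
Stream data: 4.808 Mbps × 1500 s = 7212.0 Mb.
With 10% container overhead: ×1.10.
7,933 Mb ÷ 8 = 991.6 MB → 0.9917 GB.

0.992 GB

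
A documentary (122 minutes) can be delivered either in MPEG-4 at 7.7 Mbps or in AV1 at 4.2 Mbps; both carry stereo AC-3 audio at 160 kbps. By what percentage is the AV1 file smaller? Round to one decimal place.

122 min = 7320 s
Audio: 160 kbps = 0.160 Mbps.
MPEG-4: 7.860 Mbps × 7320 s = 57535.2 Mb = 6.698 GiB.
AV1: 4.360 Mbps × 7320 s = 31915.2 Mb = 3.715 GiB.
Reduction: (1 − 3.715/6.698) × 100 = 44.53%.

44.5%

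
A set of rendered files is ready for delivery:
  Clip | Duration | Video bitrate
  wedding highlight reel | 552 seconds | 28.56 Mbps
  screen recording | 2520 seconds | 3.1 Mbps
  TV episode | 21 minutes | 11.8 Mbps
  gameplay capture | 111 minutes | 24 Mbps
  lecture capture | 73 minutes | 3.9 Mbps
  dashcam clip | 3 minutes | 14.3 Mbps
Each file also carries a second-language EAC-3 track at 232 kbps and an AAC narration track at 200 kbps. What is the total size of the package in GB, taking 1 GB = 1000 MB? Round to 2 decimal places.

28.08 GB

Audio total: 232 + 200 = 432 kbps = 0.432 Mbps.
wedding highlight reel: 28.992 Mbps × 552 s = 16003.6 Mb
screen recording: 3.532 Mbps × 2520 s = 8900.6 Mb
TV episode: 12.232 Mbps × 1260 s = 15412.3 Mb
gameplay capture: 24.432 Mbps × 6660 s = 162717.1 Mb
lecture capture: 4.332 Mbps × 4380 s = 18974.2 Mb
dashcam clip: 14.732 Mbps × 180 s = 2651.8 Mb
Total: 224659.6 Mb = 28082.4 MB.
= 28.08 GB.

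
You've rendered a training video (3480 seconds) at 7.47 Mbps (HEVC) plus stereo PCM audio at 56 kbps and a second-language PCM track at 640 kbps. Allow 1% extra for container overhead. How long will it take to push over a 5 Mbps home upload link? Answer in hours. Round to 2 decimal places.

Audio total: 56 + 640 = 696 kbps = 0.696 Mbps.
Total bitrate: 8.166 Mbps.
File: 8.166 Mbps × 3480 s = 28417.7 Mb.
With 1% container overhead: ×1.01. → 28701.9 Mb.
At 5 Mbps: 28701.9 / 5 = 5740.4 s ≈ 1.59 hours.

1.59 hours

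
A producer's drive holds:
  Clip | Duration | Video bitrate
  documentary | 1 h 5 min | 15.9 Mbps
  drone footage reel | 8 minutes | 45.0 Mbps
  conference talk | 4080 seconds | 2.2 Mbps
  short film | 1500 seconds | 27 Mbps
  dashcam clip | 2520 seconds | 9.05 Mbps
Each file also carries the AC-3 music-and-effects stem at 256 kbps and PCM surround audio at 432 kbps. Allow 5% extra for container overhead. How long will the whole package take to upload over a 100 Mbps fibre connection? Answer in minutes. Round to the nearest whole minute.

Audio total: 256 + 432 = 688 kbps = 0.688 Mbps.
documentary: 16.588 Mbps × 3900 s × 1.05 = 67927.9 Mb
drone footage reel: 45.688 Mbps × 480 s × 1.05 = 23026.8 Mb
conference talk: 2.888 Mbps × 4080 s × 1.05 = 12372.2 Mb
short film: 27.688 Mbps × 1500 s × 1.05 = 43608.6 Mb
dashcam clip: 9.738 Mbps × 2520 s × 1.05 = 25766.7 Mb
Total: 172702.2 Mb = 21587.8 MB.
At 100 Mbps: 172702.2 / 100 = 1727 s ≈ 28.8 minutes.

29 minutes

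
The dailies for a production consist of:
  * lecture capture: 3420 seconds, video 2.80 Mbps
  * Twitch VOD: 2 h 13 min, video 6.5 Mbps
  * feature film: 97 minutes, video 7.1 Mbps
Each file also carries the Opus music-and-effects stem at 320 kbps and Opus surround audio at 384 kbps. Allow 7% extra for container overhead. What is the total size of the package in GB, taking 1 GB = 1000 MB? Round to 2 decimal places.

15.37 GB

Audio total: 320 + 384 = 704 kbps = 0.704 Mbps.
lecture capture: 3.504 Mbps × 3420 s × 1.07 = 12822.5 Mb
Twitch VOD: 7.204 Mbps × 7980 s × 1.07 = 61512.1 Mb
feature film: 7.804 Mbps × 5820 s × 1.07 = 48598.6 Mb
Total: 122933.2 Mb = 15366.7 MB.
= 15.37 GB.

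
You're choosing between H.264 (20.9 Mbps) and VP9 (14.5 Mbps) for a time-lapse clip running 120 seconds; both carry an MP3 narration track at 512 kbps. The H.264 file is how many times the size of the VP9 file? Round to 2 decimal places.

1.43

Audio: 512 kbps = 0.512 Mbps.
H.264: 21.412 Mbps × 120 s = 2569.4 Mb = 306.301 MiB.
VP9: 15.012 Mbps × 120 s = 1801.4 Mb = 214.748 MiB.
Ratio: 306.301 / 214.748 = 1.426.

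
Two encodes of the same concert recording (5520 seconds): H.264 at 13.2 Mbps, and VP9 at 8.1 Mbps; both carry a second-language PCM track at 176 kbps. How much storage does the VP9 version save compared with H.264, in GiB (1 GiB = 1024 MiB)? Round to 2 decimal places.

Audio: 176 kbps = 0.176 Mbps.
H.264: 13.376 Mbps × 5520 s = 73835.5 Mb = 8.596 GiB.
VP9: 8.276 Mbps × 5520 s = 45683.5 Mb = 5.318 GiB.
Saving: 8.596 − 5.318 = 3.277 GiB.

3.28 GiB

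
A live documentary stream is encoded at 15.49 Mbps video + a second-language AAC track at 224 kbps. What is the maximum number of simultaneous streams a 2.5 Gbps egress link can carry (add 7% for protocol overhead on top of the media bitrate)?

Audio: 224 kbps = 0.224 Mbps.
Per-viewer media rate: 15.714 Mbps.
On the wire with 7% overhead: 16.814 Mbps.
2.5 Gbps = 2,500 Mbps; 2,500 / 16.814 = 148.69 → 148 viewers.

148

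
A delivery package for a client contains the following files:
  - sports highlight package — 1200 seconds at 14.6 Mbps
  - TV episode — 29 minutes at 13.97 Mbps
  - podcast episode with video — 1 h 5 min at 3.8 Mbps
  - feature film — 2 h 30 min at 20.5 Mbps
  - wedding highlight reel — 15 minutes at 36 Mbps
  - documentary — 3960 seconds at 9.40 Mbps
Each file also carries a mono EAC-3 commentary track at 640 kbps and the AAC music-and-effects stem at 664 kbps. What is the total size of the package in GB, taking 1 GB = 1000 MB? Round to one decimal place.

Audio total: 640 + 664 = 1304 kbps = 1.304 Mbps.
sports highlight package: 15.904 Mbps × 1200 s = 19084.8 Mb
TV episode: 15.274 Mbps × 1740 s = 26576.8 Mb
podcast episode with video: 5.104 Mbps × 3900 s = 19905.6 Mb
feature film: 21.804 Mbps × 9000 s = 196236.0 Mb
wedding highlight reel: 37.304 Mbps × 900 s = 33573.6 Mb
documentary: 10.704 Mbps × 3960 s = 42387.8 Mb
Total: 337764.6 Mb = 42220.6 MB.
= 42.22 GB.

42.2 GB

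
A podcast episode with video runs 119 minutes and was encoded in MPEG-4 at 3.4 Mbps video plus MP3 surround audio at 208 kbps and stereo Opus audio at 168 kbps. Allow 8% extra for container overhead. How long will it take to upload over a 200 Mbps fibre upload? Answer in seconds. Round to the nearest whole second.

119 min = 7140 s
Audio total: 208 + 168 = 376 kbps = 0.376 Mbps.
Total bitrate: 3.776 Mbps.
File: 3.776 Mbps × 7140 s = 26960.6 Mb.
With 8% container overhead: ×1.08. → 29117.5 Mb.
At 200 Mbps: 29117.5 / 200 = 145.6 s ≈ 146 seconds.

146 seconds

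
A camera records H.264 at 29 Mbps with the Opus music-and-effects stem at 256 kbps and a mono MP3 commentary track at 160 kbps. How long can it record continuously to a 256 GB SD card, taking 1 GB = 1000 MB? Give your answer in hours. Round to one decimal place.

19.3 hours

Audio total: 256 + 160 = 416 kbps = 0.416 Mbps.
Total bitrate: 29 + 0.416 = 29.416 Mbps.
Capacity: 256 GB = 2,048,000 Mb.
Recording time: 2,048,000 / 29.416 = 69,622 s ≈ 19.3 hours.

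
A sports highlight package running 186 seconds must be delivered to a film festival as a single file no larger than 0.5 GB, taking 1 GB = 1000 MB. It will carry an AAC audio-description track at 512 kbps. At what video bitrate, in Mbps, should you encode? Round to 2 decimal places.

20.99 Mbps

Budget: 0.5 GB = 4000.0 Mb.
Total bitrate budget: 4000.0 Mb / 186 s = 21.505 Mbps.
Audio: 512 kbps = 0.512 Mbps.
Video: 21.505 − 0.512 = 20.993 Mbps.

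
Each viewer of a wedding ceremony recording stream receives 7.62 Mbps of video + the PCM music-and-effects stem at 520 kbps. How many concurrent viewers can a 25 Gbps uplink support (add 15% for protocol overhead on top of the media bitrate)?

Audio: 520 kbps = 0.520 Mbps.
Per-viewer media rate: 8.140 Mbps.
On the wire with 15% overhead: 9.361 Mbps.
25 Gbps = 25,000 Mbps; 25,000 / 9.361 = 2670.65 → 2670 viewers.

2670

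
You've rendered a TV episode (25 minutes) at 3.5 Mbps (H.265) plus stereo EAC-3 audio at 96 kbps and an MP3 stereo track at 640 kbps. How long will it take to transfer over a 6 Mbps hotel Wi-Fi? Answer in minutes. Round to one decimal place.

17.7 minutes

25 min = 1500 s
Audio total: 96 + 640 = 736 kbps = 0.736 Mbps.
Total bitrate: 4.236 Mbps.
File: 4.236 Mbps × 1500 s = 6354.0 Mb.
At 6 Mbps: 6354.0 / 6 = 1059.0 s ≈ 17.6 minutes.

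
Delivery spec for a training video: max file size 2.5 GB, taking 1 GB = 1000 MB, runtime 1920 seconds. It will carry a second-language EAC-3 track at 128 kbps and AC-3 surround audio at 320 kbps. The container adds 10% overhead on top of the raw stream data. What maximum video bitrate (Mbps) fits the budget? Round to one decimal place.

9.0 Mbps

Budget: 2.5 GB = 20000.0 Mb.
Stream payload after overhead: 20000.0 / 1.10 = 18181.8 Mb.
Total bitrate budget: 18181.8 Mb / 1920 s = 9.470 Mbps.
Audio total: 128 + 320 = 448 kbps = 0.448 Mbps.
Video: 9.470 − 0.448 = 9.022 Mbps.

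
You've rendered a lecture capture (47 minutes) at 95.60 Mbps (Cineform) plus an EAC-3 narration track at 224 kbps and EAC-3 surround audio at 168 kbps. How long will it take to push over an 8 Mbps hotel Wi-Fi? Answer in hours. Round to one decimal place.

9.4 hours

47 min = 2820 s
Audio total: 224 + 168 = 392 kbps = 0.392 Mbps.
Total bitrate: 95.992 Mbps.
File: 95.992 Mbps × 2820 s = 270697.4 Mb.
At 8 Mbps: 270697.4 / 8 = 33837.2 s ≈ 9.4 hours.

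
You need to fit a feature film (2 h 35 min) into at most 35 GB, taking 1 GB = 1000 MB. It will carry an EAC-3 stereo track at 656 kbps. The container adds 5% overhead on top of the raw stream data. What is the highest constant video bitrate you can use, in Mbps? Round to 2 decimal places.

28.02 Mbps

Budget: 35 GB = 280000.0 Mb.
Stream payload after overhead: 280000.0 / 1.05 = 266666.7 Mb.
2 h 35 min = 155 min = 9300 s
Total bitrate budget: 266666.7 Mb / 9300 s = 28.674 Mbps.
Audio: 656 kbps = 0.656 Mbps.
Video: 28.674 − 0.656 = 28.018 Mbps.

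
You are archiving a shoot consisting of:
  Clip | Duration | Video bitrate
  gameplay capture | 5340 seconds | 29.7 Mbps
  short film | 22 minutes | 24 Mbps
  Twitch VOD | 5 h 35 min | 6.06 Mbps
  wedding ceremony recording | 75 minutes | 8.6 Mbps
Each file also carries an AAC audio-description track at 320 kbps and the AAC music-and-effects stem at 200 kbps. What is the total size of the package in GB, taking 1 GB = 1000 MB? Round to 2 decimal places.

45.88 GB

Audio total: 320 + 200 = 520 kbps = 0.520 Mbps.
gameplay capture: 30.220 Mbps × 5340 s = 161374.8 Mb
short film: 24.520 Mbps × 1320 s = 32366.4 Mb
Twitch VOD: 6.580 Mbps × 20100 s = 132258.0 Mb
wedding ceremony recording: 9.120 Mbps × 4500 s = 41040.0 Mb
Total: 367039.2 Mb = 45879.9 MB.
= 45.88 GB.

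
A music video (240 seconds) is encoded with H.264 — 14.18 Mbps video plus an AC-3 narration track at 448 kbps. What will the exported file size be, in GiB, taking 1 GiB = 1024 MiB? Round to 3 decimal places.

0.409 GiB

Audio: 448 kbps = 0.448 Mbps.
Total bitrate: 14.18 + 0.448 = 14.628 Mbps.
Stream data: 14.628 Mbps × 240 s = 3510.7 Mb.
3,511 Mb = 438,840,000 bytes ÷ 1,073,741,824 = 0.4087 GiB.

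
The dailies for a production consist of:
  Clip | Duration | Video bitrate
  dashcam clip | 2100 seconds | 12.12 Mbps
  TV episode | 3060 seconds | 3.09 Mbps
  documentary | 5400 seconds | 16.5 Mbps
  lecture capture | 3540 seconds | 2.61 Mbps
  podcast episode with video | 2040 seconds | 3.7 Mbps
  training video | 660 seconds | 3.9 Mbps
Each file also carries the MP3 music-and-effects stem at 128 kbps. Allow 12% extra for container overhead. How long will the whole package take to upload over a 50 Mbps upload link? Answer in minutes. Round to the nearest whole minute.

Audio: 128 kbps = 0.128 Mbps.
dashcam clip: 12.248 Mbps × 2100 s × 1.12 = 28807.3 Mb
TV episode: 3.218 Mbps × 3060 s × 1.12 = 11028.7 Mb
documentary: 16.628 Mbps × 5400 s × 1.12 = 100566.1 Mb
lecture capture: 2.738 Mbps × 3540 s × 1.12 = 10855.6 Mb
podcast episode with video: 3.828 Mbps × 2040 s × 1.12 = 8746.2 Mb
training video: 4.028 Mbps × 660 s × 1.12 = 2977.5 Mb
Total: 162981.5 Mb = 20372.7 MB.
At 50 Mbps: 162981.5 / 50 = 3260 s ≈ 54.3 minutes.

54 minutes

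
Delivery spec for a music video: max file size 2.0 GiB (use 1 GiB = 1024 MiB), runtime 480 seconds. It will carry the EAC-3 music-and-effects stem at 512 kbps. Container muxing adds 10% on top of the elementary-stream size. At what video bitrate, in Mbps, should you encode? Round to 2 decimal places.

32.03 Mbps

Budget: 2.0 GiB = 17179.9 Mb.
Stream payload after overhead: 17179.9 / 1.10 = 15618.1 Mb.
Total bitrate budget: 15618.1 Mb / 480 s = 32.538 Mbps.
Audio: 512 kbps = 0.512 Mbps.
Video: 32.538 − 0.512 = 32.026 Mbps.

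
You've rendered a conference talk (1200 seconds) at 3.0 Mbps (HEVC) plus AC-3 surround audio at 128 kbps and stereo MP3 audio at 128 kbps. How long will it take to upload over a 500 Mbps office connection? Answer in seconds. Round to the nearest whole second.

Audio total: 128 + 128 = 256 kbps = 0.256 Mbps.
Total bitrate: 3.256 Mbps.
File: 3.256 Mbps × 1200 s = 3907.2 Mb.
At 500 Mbps: 3907.2 / 500 = 7.8 s ≈ 7.81 seconds.

8 seconds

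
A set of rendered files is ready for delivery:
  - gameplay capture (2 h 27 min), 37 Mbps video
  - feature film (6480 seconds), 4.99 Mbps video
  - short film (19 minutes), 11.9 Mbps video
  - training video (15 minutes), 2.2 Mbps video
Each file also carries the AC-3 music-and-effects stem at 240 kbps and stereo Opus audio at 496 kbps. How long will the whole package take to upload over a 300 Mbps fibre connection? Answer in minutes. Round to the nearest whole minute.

21 minutes

Audio total: 240 + 496 = 736 kbps = 0.736 Mbps.
gameplay capture: 37.736 Mbps × 8820 s = 332831.5 Mb
feature film: 5.726 Mbps × 6480 s = 37104.5 Mb
short film: 12.636 Mbps × 1140 s = 14405.0 Mb
training video: 2.936 Mbps × 900 s = 2642.4 Mb
Total: 386983.4 Mb = 48372.9 MB.
At 300 Mbps: 386983.4 / 300 = 1290 s ≈ 21.5 minutes.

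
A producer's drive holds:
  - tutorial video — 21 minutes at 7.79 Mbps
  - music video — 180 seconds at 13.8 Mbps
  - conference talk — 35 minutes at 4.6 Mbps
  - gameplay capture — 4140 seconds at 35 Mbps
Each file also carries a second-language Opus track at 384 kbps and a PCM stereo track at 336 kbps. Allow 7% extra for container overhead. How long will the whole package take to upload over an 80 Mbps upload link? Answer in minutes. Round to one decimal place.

38.4 minutes

Audio total: 384 + 336 = 720 kbps = 0.720 Mbps.
tutorial video: 8.510 Mbps × 1260 s × 1.07 = 11473.2 Mb
music video: 14.520 Mbps × 180 s × 1.07 = 2796.6 Mb
conference talk: 5.320 Mbps × 2100 s × 1.07 = 11954.0 Mb
gameplay capture: 35.720 Mbps × 4140 s × 1.07 = 158232.5 Mb
Total: 184456.2 Mb = 23057.0 MB.
At 80 Mbps: 184456.2 / 80 = 2306 s ≈ 38.4 minutes.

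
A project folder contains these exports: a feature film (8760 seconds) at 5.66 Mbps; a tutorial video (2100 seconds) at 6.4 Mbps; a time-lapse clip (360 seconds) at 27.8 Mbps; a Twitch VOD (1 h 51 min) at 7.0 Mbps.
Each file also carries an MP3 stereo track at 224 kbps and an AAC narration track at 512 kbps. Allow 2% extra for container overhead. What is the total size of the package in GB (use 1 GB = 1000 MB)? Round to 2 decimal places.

16.93 GB

Audio total: 224 + 512 = 736 kbps = 0.736 Mbps.
feature film: 6.396 Mbps × 8760 s × 1.02 = 57149.5 Mb
tutorial video: 7.136 Mbps × 2100 s × 1.02 = 15285.3 Mb
time-lapse clip: 28.536 Mbps × 360 s × 1.02 = 10478.4 Mb
Twitch VOD: 7.736 Mbps × 6660 s × 1.02 = 52552.2 Mb
Total: 135465.5 Mb = 16933.2 MB.
= 16.93 GB.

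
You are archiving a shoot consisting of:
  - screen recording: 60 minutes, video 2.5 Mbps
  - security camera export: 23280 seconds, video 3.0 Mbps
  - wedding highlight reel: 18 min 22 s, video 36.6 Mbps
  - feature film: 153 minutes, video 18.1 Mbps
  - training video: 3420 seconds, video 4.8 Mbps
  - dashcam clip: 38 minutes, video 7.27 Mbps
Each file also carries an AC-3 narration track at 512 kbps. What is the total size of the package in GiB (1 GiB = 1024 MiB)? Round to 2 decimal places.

Audio: 512 kbps = 0.512 Mbps.
screen recording: 3.012 Mbps × 3600 s = 10843.2 Mb
security camera export: 3.512 Mbps × 23280 s = 81759.4 Mb
wedding highlight reel: 37.112 Mbps × 1102 s = 40897.4 Mb
feature film: 18.612 Mbps × 9180 s = 170858.2 Mb
training video: 5.312 Mbps × 3420 s = 18167.0 Mb
dashcam clip: 7.782 Mbps × 2280 s = 17743.0 Mb
Total: 340268.1 Mb = 42533.5 MB.
= 39.61 GiB.

39.61 GiB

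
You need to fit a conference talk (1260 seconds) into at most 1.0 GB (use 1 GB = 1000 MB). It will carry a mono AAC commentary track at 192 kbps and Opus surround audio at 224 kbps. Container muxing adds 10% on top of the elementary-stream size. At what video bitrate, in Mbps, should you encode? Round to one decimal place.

Budget: 1.0 GB = 8000.0 Mb.
Stream payload after overhead: 8000.0 / 1.10 = 7272.7 Mb.
Total bitrate budget: 7272.7 Mb / 1260 s = 5.772 Mbps.
Audio total: 192 + 224 = 416 kbps = 0.416 Mbps.
Video: 5.772 − 0.416 = 5.356 Mbps.

5.4 Mbps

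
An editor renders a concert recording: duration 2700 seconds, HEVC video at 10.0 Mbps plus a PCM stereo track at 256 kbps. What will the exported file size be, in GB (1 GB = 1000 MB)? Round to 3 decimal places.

Audio: 256 kbps = 0.256 Mbps.
Total bitrate: 10.0 + 0.256 = 10.256 Mbps.
Stream data: 10.256 Mbps × 2700 s = 27691.2 Mb.
27,691 Mb ÷ 8 = 3,461 MB → 3.461 GB.

3.461 GB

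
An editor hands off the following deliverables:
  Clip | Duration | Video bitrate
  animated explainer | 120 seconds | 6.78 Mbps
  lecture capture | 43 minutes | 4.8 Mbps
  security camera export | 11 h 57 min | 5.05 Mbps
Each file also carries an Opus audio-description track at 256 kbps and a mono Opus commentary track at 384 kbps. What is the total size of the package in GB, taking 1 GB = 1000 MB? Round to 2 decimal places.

32.46 GB

Audio total: 256 + 384 = 640 kbps = 0.640 Mbps.
animated explainer: 7.420 Mbps × 120 s = 890.4 Mb
lecture capture: 5.440 Mbps × 2580 s = 14035.2 Mb
security camera export: 5.690 Mbps × 43020 s = 244783.8 Mb
Total: 259709.4 Mb = 32463.7 MB.
= 32.46 GB.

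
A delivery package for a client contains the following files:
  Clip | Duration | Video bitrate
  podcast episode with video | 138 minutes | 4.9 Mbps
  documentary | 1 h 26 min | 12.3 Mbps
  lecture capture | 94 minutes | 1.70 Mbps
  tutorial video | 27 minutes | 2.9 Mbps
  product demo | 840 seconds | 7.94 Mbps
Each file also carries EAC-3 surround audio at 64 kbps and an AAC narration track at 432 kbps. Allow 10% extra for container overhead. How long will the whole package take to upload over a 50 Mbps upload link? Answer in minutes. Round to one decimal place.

Audio total: 64 + 432 = 496 kbps = 0.496 Mbps.
podcast episode with video: 5.396 Mbps × 8280 s × 1.10 = 49146.8 Mb
documentary: 12.796 Mbps × 5160 s × 1.10 = 72630.1 Mb
lecture capture: 2.196 Mbps × 5640 s × 1.10 = 13624.0 Mb
tutorial video: 3.396 Mbps × 1620 s × 1.10 = 6051.7 Mb
product demo: 8.436 Mbps × 840 s × 1.10 = 7794.9 Mb
Total: 149247.4 Mb = 18655.9 MB.
At 50 Mbps: 149247.4 / 50 = 2985 s ≈ 49.7 minutes.

49.7 minutes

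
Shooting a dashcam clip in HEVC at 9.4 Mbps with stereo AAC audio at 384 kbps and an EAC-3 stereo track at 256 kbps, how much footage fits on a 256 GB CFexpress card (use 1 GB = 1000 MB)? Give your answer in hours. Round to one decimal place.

56.7 hours

Audio total: 384 + 256 = 640 kbps = 0.640 Mbps.
Total bitrate: 9.4 + 0.640 = 10.040 Mbps.
Capacity: 256 GB = 2,048,000 Mb.
Recording time: 2,048,000 / 10.040 = 203,984 s ≈ 56.7 hours.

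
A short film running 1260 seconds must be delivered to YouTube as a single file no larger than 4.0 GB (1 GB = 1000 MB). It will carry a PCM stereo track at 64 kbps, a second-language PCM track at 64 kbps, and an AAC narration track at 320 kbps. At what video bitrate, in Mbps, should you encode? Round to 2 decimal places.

24.95 Mbps

Budget: 4.0 GB = 32000.0 Mb.
Total bitrate budget: 32000.0 Mb / 1260 s = 25.397 Mbps.
Audio total: 64 + 64 + 320 = 448 kbps = 0.448 Mbps.
Video: 25.397 − 0.448 = 24.949 Mbps.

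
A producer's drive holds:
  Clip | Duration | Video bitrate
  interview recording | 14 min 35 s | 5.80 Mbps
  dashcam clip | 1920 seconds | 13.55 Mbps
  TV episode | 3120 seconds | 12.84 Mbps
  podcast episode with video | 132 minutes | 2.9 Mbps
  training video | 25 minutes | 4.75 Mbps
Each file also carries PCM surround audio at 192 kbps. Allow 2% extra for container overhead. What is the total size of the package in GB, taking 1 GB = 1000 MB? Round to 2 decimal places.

Audio: 192 kbps = 0.192 Mbps.
interview recording: 5.992 Mbps × 875 s × 1.02 = 5347.9 Mb
dashcam clip: 13.742 Mbps × 1920 s × 1.02 = 26912.3 Mb
TV episode: 13.032 Mbps × 3120 s × 1.02 = 41473.0 Mb
podcast episode with video: 3.092 Mbps × 7920 s × 1.02 = 24978.4 Mb
training video: 4.942 Mbps × 1500 s × 1.02 = 7561.3 Mb
Total: 106272.9 Mb = 13284.1 MB.
= 13.28 GB.

13.28 GB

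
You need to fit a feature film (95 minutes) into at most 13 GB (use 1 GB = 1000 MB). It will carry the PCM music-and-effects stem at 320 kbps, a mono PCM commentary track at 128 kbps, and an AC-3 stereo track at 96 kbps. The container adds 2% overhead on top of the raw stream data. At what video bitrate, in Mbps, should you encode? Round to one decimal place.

Budget: 13 GB = 104000.0 Mb.
Stream payload after overhead: 104000.0 / 1.02 = 101960.8 Mb.
95 min = 5700 s
Total bitrate budget: 101960.8 Mb / 5700 s = 17.888 Mbps.
Audio total: 320 + 128 + 96 = 544 kbps = 0.544 Mbps.
Video: 17.888 − 0.544 = 17.344 Mbps.

17.3 Mbps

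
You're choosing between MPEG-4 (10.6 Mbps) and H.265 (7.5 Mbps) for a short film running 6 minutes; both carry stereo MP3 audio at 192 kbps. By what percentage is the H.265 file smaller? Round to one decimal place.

6 min = 360 s
Audio: 192 kbps = 0.192 Mbps.
MPEG-4: 10.792 Mbps × 360 s = 3885.1 Mb = 485.640 MB.
H.265: 7.692 Mbps × 360 s = 2769.1 Mb = 346.140 MB.
Reduction: (1 − 346.140/485.640) × 100 = 28.72%.

28.7%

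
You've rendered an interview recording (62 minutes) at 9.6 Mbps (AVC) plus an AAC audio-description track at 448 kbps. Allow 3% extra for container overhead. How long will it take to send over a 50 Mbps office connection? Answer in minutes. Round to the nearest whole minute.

13 minutes

62 min = 3720 s
Audio: 448 kbps = 0.448 Mbps.
Total bitrate: 10.048 Mbps.
File: 10.048 Mbps × 3720 s = 37378.6 Mb.
With 3% container overhead: ×1.03. → 38499.9 Mb.
At 50 Mbps: 38499.9 / 50 = 770.0 s ≈ 12.8 minutes.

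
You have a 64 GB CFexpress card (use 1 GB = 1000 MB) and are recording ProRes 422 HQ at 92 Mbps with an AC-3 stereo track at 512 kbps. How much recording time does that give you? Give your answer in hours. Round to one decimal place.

1.5 hours

Audio: 512 kbps = 0.512 Mbps.
Total bitrate: 92 + 0.512 = 92.512 Mbps.
Capacity: 64 GB = 512,000 Mb.
Recording time: 512,000 / 92.512 = 5,534 s ≈ 1.54 hours.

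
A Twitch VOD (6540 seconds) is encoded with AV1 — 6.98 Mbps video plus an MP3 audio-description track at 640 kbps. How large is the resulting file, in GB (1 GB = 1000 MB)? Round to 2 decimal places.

Audio: 640 kbps = 0.640 Mbps.
Total bitrate: 6.98 + 0.640 = 7.620 Mbps.
Stream data: 7.620 Mbps × 6540 s = 49834.8 Mb.
49,835 Mb ÷ 8 = 6,229 MB → 6.229 GB.

6.23 GB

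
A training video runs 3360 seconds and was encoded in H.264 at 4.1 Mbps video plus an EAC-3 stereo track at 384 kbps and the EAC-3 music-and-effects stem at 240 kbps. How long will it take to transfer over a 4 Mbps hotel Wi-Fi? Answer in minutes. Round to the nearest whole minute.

66 minutes

Audio total: 384 + 240 = 624 kbps = 0.624 Mbps.
Total bitrate: 4.724 Mbps.
File: 4.724 Mbps × 3360 s = 15872.6 Mb.
At 4 Mbps: 15872.6 / 4 = 3968.2 s ≈ 66.1 minutes.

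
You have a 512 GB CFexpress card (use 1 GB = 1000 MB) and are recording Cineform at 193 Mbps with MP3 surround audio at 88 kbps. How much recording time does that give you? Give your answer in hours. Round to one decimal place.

5.9 hours

Audio: 88 kbps = 0.088 Mbps.
Total bitrate: 193 + 0.088 = 193.088 Mbps.
Capacity: 512 GB = 4,096,000 Mb.
Recording time: 4,096,000 / 193.088 = 21,213 s ≈ 5.89 hours.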